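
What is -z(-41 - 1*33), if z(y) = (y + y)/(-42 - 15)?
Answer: -148/57 ≈ -2.5965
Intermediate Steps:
z(y) = -2*y/57 (z(y) = (2*y)/(-57) = (2*y)*(-1/57) = -2*y/57)
-z(-41 - 1*33) = -(-2)*(-41 - 1*33)/57 = -(-2)*(-41 - 33)/57 = -(-2)*(-74)/57 = -1*148/57 = -148/57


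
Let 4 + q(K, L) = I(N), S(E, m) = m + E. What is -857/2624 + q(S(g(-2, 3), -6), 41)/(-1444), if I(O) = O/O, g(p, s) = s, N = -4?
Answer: -307409/947264 ≈ -0.32452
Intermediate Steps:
S(E, m) = E + m
I(O) = 1
q(K, L) = -3 (q(K, L) = -4 + 1 = -3)
-857/2624 + q(S(g(-2, 3), -6), 41)/(-1444) = -857/2624 - 3/(-1444) = -857*1/2624 - 3*(-1/1444) = -857/2624 + 3/1444 = -307409/947264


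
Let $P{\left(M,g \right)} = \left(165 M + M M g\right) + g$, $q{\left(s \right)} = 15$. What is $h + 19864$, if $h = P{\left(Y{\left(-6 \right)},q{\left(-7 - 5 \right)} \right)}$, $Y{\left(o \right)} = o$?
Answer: $19429$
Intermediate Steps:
$P{\left(M,g \right)} = g + 165 M + g M^{2}$ ($P{\left(M,g \right)} = \left(165 M + M^{2} g\right) + g = \left(165 M + g M^{2}\right) + g = g + 165 M + g M^{2}$)
$h = -435$ ($h = 15 + 165 \left(-6\right) + 15 \left(-6\right)^{2} = 15 - 990 + 15 \cdot 36 = 15 - 990 + 540 = -435$)
$h + 19864 = -435 + 19864 = 19429$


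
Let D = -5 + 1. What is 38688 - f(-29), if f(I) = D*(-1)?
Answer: 38684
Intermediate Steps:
D = -4
f(I) = 4 (f(I) = -4*(-1) = 4)
38688 - f(-29) = 38688 - 1*4 = 38688 - 4 = 38684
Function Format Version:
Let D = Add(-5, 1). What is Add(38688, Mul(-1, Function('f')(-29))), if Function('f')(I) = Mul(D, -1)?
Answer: 38684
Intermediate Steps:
D = -4
Function('f')(I) = 4 (Function('f')(I) = Mul(-4, -1) = 4)
Add(38688, Mul(-1, Function('f')(-29))) = Add(38688, Mul(-1, 4)) = Add(38688, -4) = 38684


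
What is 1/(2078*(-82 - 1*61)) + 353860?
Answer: 105150914439/297154 ≈ 3.5386e+5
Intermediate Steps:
1/(2078*(-82 - 1*61)) + 353860 = 1/(2078*(-82 - 61)) + 353860 = 1/(2078*(-143)) + 353860 = 1/(-297154) + 353860 = -1/297154 + 353860 = 105150914439/297154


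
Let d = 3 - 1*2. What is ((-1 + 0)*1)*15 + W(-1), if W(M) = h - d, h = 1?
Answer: -15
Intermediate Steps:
d = 1 (d = 3 - 2 = 1)
W(M) = 0 (W(M) = 1 - 1*1 = 1 - 1 = 0)
((-1 + 0)*1)*15 + W(-1) = ((-1 + 0)*1)*15 + 0 = -1*1*15 + 0 = -1*15 + 0 = -15 + 0 = -15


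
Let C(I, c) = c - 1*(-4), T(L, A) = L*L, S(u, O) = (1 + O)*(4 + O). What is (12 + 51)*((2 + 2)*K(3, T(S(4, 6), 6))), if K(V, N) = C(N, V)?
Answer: 1764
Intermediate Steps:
T(L, A) = L**2
C(I, c) = 4 + c (C(I, c) = c + 4 = 4 + c)
K(V, N) = 4 + V
(12 + 51)*((2 + 2)*K(3, T(S(4, 6), 6))) = (12 + 51)*((2 + 2)*(4 + 3)) = 63*(4*7) = 63*28 = 1764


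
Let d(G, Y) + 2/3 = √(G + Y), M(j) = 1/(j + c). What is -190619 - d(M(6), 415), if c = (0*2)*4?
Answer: -571855/3 - √14946/6 ≈ -1.9064e+5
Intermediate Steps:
c = 0 (c = 0*4 = 0)
M(j) = 1/j (M(j) = 1/(j + 0) = 1/j)
d(G, Y) = -⅔ + √(G + Y)
-190619 - d(M(6), 415) = -190619 - (-⅔ + √(1/6 + 415)) = -190619 - (-⅔ + √(⅙ + 415)) = -190619 - (-⅔ + √(2491/6)) = -190619 - (-⅔ + √14946/6) = -190619 + (⅔ - √14946/6) = -571855/3 - √14946/6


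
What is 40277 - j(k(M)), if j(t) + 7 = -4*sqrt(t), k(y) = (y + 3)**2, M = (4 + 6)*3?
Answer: 40416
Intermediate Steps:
M = 30 (M = 10*3 = 30)
k(y) = (3 + y)**2
j(t) = -7 - 4*sqrt(t)
40277 - j(k(M)) = 40277 - (-7 - 4*sqrt((3 + 30)**2)) = 40277 - (-7 - 4*sqrt(33**2)) = 40277 - (-7 - 4*sqrt(1089)) = 40277 - (-7 - 4*33) = 40277 - (-7 - 132) = 40277 - 1*(-139) = 40277 + 139 = 40416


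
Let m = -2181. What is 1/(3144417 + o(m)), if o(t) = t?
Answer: 1/3142236 ≈ 3.1824e-7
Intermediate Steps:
1/(3144417 + o(m)) = 1/(3144417 - 2181) = 1/3142236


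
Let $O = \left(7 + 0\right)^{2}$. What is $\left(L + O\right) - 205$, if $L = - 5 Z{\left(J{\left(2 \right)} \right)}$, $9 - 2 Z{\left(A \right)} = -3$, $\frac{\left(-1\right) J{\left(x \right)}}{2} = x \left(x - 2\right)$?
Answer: $-186$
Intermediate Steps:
$J{\left(x \right)} = - 2 x \left(-2 + x\right)$ ($J{\left(x \right)} = - 2 x \left(x - 2\right) = - 2 x \left(-2 + x\right)$)
$Z{\left(A \right)} = 6$ ($Z{\left(A \right)} = \frac{9}{2} - - \frac{3}{2} = \frac{9}{2} + \frac{3}{2} = 6$)
$L = -30$ ($L = \left(-5\right) 6 = -30$)
$O = 49$ ($O = 7^{2} = 49$)
$\left(L + O\right) - 205 = \left(-30 + 49\right) - 205 = 19 - 205 = -186$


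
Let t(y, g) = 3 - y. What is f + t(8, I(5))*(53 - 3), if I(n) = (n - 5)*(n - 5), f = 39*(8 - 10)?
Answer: -328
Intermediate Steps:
f = -78 (f = 39*(-2) = -78)
I(n) = (-5 + n)² (I(n) = (-5 + n)*(-5 + n) = (-5 + n)²)
f + t(8, I(5))*(53 - 3) = -78 + (3 - 1*8)*(53 - 3) = -78 + (3 - 8)*50 = -78 - 5*50 = -78 - 250 = -328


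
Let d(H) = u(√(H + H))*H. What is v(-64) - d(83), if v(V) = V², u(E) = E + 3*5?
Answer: 2851 - 83*√166 ≈ 1781.6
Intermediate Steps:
u(E) = 15 + E (u(E) = E + 15 = 15 + E)
d(H) = H*(15 + √2*√H) (d(H) = (15 + √(H + H))*H = (15 + √(2*H))*H = (15 + √2*√H)*H = H*(15 + √2*√H))
v(-64) - d(83) = (-64)² - 83*(15 + √2*√83) = 4096 - 83*(15 + √166) = 4096 - (1245 + 83*√166) = 4096 + (-1245 - 83*√166) = 2851 - 83*√166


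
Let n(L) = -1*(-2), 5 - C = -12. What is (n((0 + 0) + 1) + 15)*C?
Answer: 289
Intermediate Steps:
C = 17 (C = 5 - 1*(-12) = 5 + 12 = 17)
n(L) = 2
(n((0 + 0) + 1) + 15)*C = (2 + 15)*17 = 17*17 = 289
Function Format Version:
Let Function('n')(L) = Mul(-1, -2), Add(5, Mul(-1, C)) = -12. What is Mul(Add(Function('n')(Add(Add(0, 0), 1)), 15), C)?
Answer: 289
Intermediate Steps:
C = 17 (C = Add(5, Mul(-1, -12)) = Add(5, 12) = 17)
Function('n')(L) = 2
Mul(Add(Function('n')(Add(Add(0, 0), 1)), 15), C) = Mul(Add(2, 15), 17) = Mul(17, 17) = 289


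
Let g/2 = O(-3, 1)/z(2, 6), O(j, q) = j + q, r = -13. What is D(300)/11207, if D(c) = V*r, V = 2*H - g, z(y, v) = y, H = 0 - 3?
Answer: 52/11207 ≈ 0.0046400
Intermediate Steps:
H = -3
g = -2 (g = 2*((-3 + 1)/2) = 2*(-2*1/2) = 2*(-1) = -2)
V = -4 (V = 2*(-3) - 1*(-2) = -6 + 2 = -4)
D(c) = 52 (D(c) = -4*(-13) = 52)
D(300)/11207 = 52/11207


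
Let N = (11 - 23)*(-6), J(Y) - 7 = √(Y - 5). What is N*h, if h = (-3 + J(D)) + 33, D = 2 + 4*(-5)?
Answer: 2664 + 72*I*√23 ≈ 2664.0 + 345.3*I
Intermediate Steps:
D = -18 (D = 2 - 20 = -18)
J(Y) = 7 + √(-5 + Y) (J(Y) = 7 + √(Y - 5) = 7 + √(-5 + Y))
N = 72 (N = -12*(-6) = 72)
h = 37 + I*√23 (h = (-3 + (7 + √(-5 - 18))) + 33 = (-3 + (7 + √(-23))) + 33 = (-3 + (7 + I*√23)) + 33 = (4 + I*√23) + 33 = 37 + I*√23 ≈ 37.0 + 4.7958*I)
N*h = 72*(37 + I*√23) = 2664 + 72*I*√23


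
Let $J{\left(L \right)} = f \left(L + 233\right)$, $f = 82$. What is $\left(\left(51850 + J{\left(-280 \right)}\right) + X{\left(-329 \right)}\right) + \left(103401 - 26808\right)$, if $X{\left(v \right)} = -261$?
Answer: $124328$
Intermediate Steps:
$J{\left(L \right)} = 19106 + 82 L$ ($J{\left(L \right)} = 82 \left(L + 233\right) = 82 \left(233 + L\right) = 19106 + 82 L$)
$\left(\left(51850 + J{\left(-280 \right)}\right) + X{\left(-329 \right)}\right) + \left(103401 - 26808\right) = \left(\left(51850 + \left(19106 + 82 \left(-280\right)\right)\right) - 261\right) + \left(103401 - 26808\right) = \left(\left(51850 + \left(19106 - 22960\right)\right) - 261\right) + 76593 = \left(\left(51850 - 3854\right) - 261\right) + 76593 = \left(47996 - 261\right) + 76593 = 47735 + 76593 = 124328$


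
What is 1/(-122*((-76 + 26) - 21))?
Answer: 1/8662 ≈ 0.00011545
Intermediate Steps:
1/(-122*((-76 + 26) - 21)) = 1/(-122*(-50 - 21)) = 1/(-122*(-71)) = 1/8662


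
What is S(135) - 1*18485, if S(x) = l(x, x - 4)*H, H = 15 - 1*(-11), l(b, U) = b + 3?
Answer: -14897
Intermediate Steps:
l(b, U) = 3 + b
H = 26 (H = 15 + 11 = 26)
S(x) = 78 + 26*x (S(x) = (3 + x)*26 = 78 + 26*x)
S(135) - 1*18485 = (78 + 26*135) - 1*18485 = (78 + 3510) - 18485 = 3588 - 18485 = -14897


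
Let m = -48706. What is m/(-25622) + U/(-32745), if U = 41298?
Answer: 89456769/139832065 ≈ 0.63974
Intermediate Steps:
m/(-25622) + U/(-32745) = -48706/(-25622) + 41298/(-32745) = -48706*(-1/25622) + 41298*(-1/32745) = 24353/12811 - 13766/10915 = 89456769/139832065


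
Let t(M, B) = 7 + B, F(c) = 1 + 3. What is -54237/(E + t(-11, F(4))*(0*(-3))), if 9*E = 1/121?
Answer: -59064093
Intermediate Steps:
F(c) = 4
E = 1/1089 (E = (⅑)/121 = (⅑)*(1/121) = 1/1089 ≈ 0.00091827)
-54237/(E + t(-11, F(4))*(0*(-3))) = -54237/(1/1089 + (7 + 4)*(0*(-3))) = -54237/(1/1089 + 11*0) = -54237/(1/1089 + 0) = -54237/1/1089 = -54237*1089 = -59064093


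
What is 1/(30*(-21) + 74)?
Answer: -1/556 ≈ -0.0017986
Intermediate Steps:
1/(30*(-21) + 74) = 1/(-630 + 74) = 1/(-556) = -1/556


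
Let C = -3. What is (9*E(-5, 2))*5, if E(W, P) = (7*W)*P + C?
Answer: -3285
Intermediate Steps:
E(W, P) = -3 + 7*P*W (E(W, P) = (7*W)*P - 3 = 7*P*W - 3 = -3 + 7*P*W)
(9*E(-5, 2))*5 = (9*(-3 + 7*2*(-5)))*5 = (9*(-3 - 70))*5 = (9*(-73))*5 = -657*5 = -3285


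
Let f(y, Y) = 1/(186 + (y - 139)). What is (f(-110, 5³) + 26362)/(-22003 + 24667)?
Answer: 1660805/167832 ≈ 9.8956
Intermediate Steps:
f(y, Y) = 1/(47 + y) (f(y, Y) = 1/(186 + (-139 + y)) = 1/(47 + y))
(f(-110, 5³) + 26362)/(-22003 + 24667) = (1/(47 - 110) + 26362)/(-22003 + 24667) = (1/(-63) + 26362)/2664 = (-1/63 + 26362)*(1/2664) = (1660805/63)*(1/2664) = 1660805/167832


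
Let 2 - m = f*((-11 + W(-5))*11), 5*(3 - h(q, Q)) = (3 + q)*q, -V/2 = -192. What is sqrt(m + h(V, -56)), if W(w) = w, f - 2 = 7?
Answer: I*sqrt(703315)/5 ≈ 167.73*I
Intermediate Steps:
f = 9 (f = 2 + 7 = 9)
V = 384 (V = -2*(-192) = 384)
h(q, Q) = 3 - q*(3 + q)/5 (h(q, Q) = 3 - (3 + q)*q/5 = 3 - q*(3 + q)/5)
m = 1586 (m = 2 - 9*(-11 - 5)*11 = 2 - 9*(-16*11) = 2 - 9*(-176) = 2 - 1*(-1584) = 2 + 1584 = 1586)
sqrt(m + h(V, -56)) = sqrt(1586 + (3 - 3/5*384 - 1/5*384**2)) = sqrt(1586 + (3 - 1152/5 - 1/5*147456)) = sqrt(1586 + (3 - 1152/5 - 147456/5)) = sqrt(1586 - 148593/5) = sqrt(-140663/5) = I*sqrt(703315)/5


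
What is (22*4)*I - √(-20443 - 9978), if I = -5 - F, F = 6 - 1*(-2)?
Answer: -1144 - I*√30421 ≈ -1144.0 - 174.42*I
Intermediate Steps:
F = 8 (F = 6 + 2 = 8)
I = -13 (I = -5 - 1*8 = -5 - 8 = -13)
(22*4)*I - √(-20443 - 9978) = (22*4)*(-13) - √(-20443 - 9978) = 88*(-13) - √(-30421) = -1144 - I*√30421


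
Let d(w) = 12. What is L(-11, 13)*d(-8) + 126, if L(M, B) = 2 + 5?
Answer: 210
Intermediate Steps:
L(M, B) = 7
L(-11, 13)*d(-8) + 126 = 7*12 + 126 = 84 + 126 = 210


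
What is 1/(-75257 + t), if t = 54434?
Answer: -1/20823 ≈ -4.8024e-5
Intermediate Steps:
1/(-75257 + t) = 1/(-75257 + 54434) = 1/(-20823) = -1/20823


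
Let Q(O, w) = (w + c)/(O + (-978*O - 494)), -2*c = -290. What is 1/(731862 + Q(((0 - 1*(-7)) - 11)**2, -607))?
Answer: 733/536454867 ≈ 1.3664e-6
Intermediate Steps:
c = 145 (c = -1/2*(-290) = 145)
Q(O, w) = (145 + w)/(-494 - 977*O) (Q(O, w) = (w + 145)/(O + (-978*O - 494)) = (145 + w)/(O + (-494 - 978*O)) = (145 + w)/(-494 - 977*O))
1/(731862 + Q(((0 - 1*(-7)) - 11)**2, -607)) = 1/(731862 + (-145 - 1*(-607))/(494 + 977*((0 - 1*(-7)) - 11)**2)) = 1/(731862 + (-145 + 607)/(494 + 977*((0 + 7) - 11)**2)) = 1/(731862 + 462/(494 + 977*(7 - 11)**2)) = 1/(731862 + 462/(494 + 977*(-4)**2)) = 1/(731862 + 462/(494 + 977*16)) = 1/(731862 + 462/(494 + 15632)) = 1/(731862 + 462/16126) = 1/(731862 + (1/16126)*462) = 1/(731862 + 21/733) = 1/(536454867/733) = 733/536454867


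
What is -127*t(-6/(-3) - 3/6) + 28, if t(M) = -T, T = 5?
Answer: 663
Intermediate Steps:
t(M) = -5 (t(M) = -1*5 = -5)
-127*t(-6/(-3) - 3/6) + 28 = -127*(-5) + 28 = 635 + 28 = 663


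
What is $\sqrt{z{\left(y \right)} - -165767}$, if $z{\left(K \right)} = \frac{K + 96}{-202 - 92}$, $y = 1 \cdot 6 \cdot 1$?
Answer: $\frac{\sqrt{8122566}}{7} \approx 407.14$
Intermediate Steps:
$y = 6$ ($y = 6 \cdot 1 = 6$)
$z{\left(K \right)} = - \frac{16}{49} - \frac{K}{294}$ ($z{\left(K \right)} = \frac{96 + K}{-294} = \left(96 + K\right) \left(- \frac{1}{294}\right) = - \frac{16}{49} - \frac{K}{294}$)
$\sqrt{z{\left(y \right)} - -165767} = \sqrt{\left(- \frac{16}{49} - \frac{1}{49}\right) - -165767} = \sqrt{\left(- \frac{16}{49} - \frac{1}{49}\right) + 165767} = \sqrt{- \frac{17}{49} + 165767} = \sqrt{\frac{8122566}{49}} = \frac{\sqrt{8122566}}{7}$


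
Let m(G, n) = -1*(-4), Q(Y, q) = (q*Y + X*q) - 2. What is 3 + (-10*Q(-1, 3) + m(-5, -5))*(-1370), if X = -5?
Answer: -279477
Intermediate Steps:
Q(Y, q) = -2 - 5*q + Y*q (Q(Y, q) = (q*Y - 5*q) - 2 = (Y*q - 5*q) - 2 = (-5*q + Y*q) - 2 = -2 - 5*q + Y*q)
m(G, n) = 4
3 + (-10*Q(-1, 3) + m(-5, -5))*(-1370) = 3 + (-10*(-2 - 5*3 - 1*3) + 4)*(-1370) = 3 + (-10*(-2 - 15 - 3) + 4)*(-1370) = 3 + (-10*(-20) + 4)*(-1370) = 3 + (200 + 4)*(-1370) = 3 + 204*(-1370) = 3 - 279480 = -279477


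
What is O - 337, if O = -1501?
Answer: -1838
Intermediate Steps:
O - 337 = -1501 - 337 = -1838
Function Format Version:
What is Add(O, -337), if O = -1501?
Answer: -1838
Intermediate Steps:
Add(O, -337) = Add(-1501, -337) = -1838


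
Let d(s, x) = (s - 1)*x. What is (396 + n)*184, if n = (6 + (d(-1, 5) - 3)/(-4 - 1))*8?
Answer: 427616/5 ≈ 85523.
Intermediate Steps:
d(s, x) = x*(-1 + s) (d(s, x) = (-1 + s)*x = x*(-1 + s))
n = 344/5 (n = (6 + (5*(-1 - 1) - 3)/(-4 - 1))*8 = (6 + (5*(-2) - 3)/(-5))*8 = (6 + (-10 - 3)*(-⅕))*8 = (6 - 13*(-⅕))*8 = (6 + 13/5)*8 = (43/5)*8 = 344/5 ≈ 68.800)
(396 + n)*184 = (396 + 344/5)*184 = (2324/5)*184 = 427616/5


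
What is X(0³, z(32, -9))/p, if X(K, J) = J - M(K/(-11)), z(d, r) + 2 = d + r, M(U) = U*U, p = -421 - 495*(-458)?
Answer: 3/32327 ≈ 9.2802e-5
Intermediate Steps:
p = 226289 (p = -421 + 226710 = 226289)
M(U) = U²
z(d, r) = -2 + d + r (z(d, r) = -2 + (d + r) = -2 + d + r)
X(K, J) = J - K²/121 (X(K, J) = J - (K/(-11))² = J - (K*(-1/11))² = J - (-K/11)² = J - K²/121)
X(0³, z(32, -9))/p = ((-2 + 32 - 9) - (0³)²/121)/226289 = (21 - 1/121*0²)*(1/226289) = (21 - 1/121*0)*(1/226289) = (21 + 0)*(1/226289) = 21*(1/226289) = 3/32327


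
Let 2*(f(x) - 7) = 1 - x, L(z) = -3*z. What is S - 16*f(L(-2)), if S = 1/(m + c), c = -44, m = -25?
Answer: -4969/69 ≈ -72.015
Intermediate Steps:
f(x) = 15/2 - x/2 (f(x) = 7 + (1 - x)/2 = 7 + (1/2 - x/2) = 15/2 - x/2)
S = -1/69 (S = 1/(-25 - 44) = 1/(-69) = -1/69 ≈ -0.014493)
S - 16*f(L(-2)) = -1/69 - 16*(15/2 - (-3)*(-2)/2) = -1/69 - 16*(15/2 - 1/2*6) = -1/69 - 16*(15/2 - 3) = -1/69 - 16*9/2 = -1/69 - 72 = -4969/69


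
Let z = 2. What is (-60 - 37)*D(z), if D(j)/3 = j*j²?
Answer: -2328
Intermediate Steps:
D(j) = 3*j³ (D(j) = 3*(j*j²) = 3*j³)
(-60 - 37)*D(z) = (-60 - 37)*(3*2³) = -291*8 = -97*24 = -2328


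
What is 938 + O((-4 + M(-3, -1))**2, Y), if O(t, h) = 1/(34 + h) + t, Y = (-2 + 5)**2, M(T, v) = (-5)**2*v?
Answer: 76498/43 ≈ 1779.0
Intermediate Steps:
M(T, v) = 25*v
Y = 9 (Y = 3**2 = 9)
O(t, h) = t + 1/(34 + h)
938 + O((-4 + M(-3, -1))**2, Y) = 938 + (1 + 34*(-4 + 25*(-1))**2 + 9*(-4 + 25*(-1))**2)/(34 + 9) = 938 + (1 + 34*(-4 - 25)**2 + 9*(-4 - 25)**2)/43 = 938 + (1 + 34*(-29)**2 + 9*(-29)**2)/43 = 938 + (1 + 34*841 + 9*841)/43 = 938 + (1 + 28594 + 7569)/43 = 938 + (1/43)*36164 = 938 + 36164/43 = 76498/43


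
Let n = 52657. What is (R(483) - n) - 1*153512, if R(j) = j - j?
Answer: -206169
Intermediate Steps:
R(j) = 0
(R(483) - n) - 1*153512 = (0 - 1*52657) - 1*153512 = (0 - 52657) - 153512 = -52657 - 153512 = -206169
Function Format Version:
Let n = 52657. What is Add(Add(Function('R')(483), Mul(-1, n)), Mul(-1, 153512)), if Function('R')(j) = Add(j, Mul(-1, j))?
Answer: -206169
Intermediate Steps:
Function('R')(j) = 0
Add(Add(Function('R')(483), Mul(-1, n)), Mul(-1, 153512)) = Add(Add(0, Mul(-1, 52657)), Mul(-1, 153512)) = Add(Add(0, -52657), -153512) = Add(-52657, -153512) = -206169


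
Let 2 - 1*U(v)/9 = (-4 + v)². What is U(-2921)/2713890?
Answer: -25666869/904630 ≈ -28.373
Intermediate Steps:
U(v) = 18 - 9*(-4 + v)²
U(-2921)/2713890 = (18 - 9*(-4 - 2921)²)/2713890 = (18 - 9*(-2925)²)*(1/2713890) = (18 - 9*8555625)*(1/2713890) = (18 - 77000625)*(1/2713890) = -77000607*1/2713890 = -25666869/904630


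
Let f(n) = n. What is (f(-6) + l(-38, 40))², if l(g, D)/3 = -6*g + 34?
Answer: 608400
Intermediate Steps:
l(g, D) = 102 - 18*g (l(g, D) = 3*(-6*g + 34) = 3*(34 - 6*g) = 102 - 18*g)
(f(-6) + l(-38, 40))² = (-6 + (102 - 18*(-38)))² = (-6 + (102 + 684))² = (-6 + 786)² = 780² = 608400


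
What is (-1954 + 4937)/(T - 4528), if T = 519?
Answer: -157/211 ≈ -0.74408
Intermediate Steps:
(-1954 + 4937)/(T - 4528) = (-1954 + 4937)/(519 - 4528) = 2983/(-4009) = 2983*(-1/4009) = -157/211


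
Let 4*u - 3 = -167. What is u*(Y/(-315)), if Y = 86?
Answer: 3526/315 ≈ 11.194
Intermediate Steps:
u = -41 (u = 3/4 + (1/4)*(-167) = 3/4 - 167/4 = -41)
u*(Y/(-315)) = -3526/(-315) = -3526*(-1)/315 = -41*(-86/315) = 3526/315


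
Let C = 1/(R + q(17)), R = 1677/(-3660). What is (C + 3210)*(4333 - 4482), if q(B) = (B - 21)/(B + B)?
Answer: -5709127210/11943 ≈ -4.7803e+5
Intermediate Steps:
R = -559/1220 (R = 1677*(-1/3660) = -559/1220 ≈ -0.45820)
q(B) = (-21 + B)/(2*B) (q(B) = (-21 + B)/((2*B)) = (-21 + B)*(1/(2*B)) = (-21 + B)/(2*B))
C = -20740/11943 (C = 1/(-559/1220 + (½)*(-21 + 17)/17) = 1/(-559/1220 + (½)*(1/17)*(-4)) = 1/(-559/1220 - 2/17) = 1/(-11943/20740) = -20740/11943 ≈ -1.7366)
(C + 3210)*(4333 - 4482) = (-20740/11943 + 3210)*(4333 - 4482) = (38316290/11943)*(-149) = -5709127210/11943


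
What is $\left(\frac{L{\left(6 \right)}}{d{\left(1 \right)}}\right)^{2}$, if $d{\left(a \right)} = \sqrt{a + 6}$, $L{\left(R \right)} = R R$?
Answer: $\frac{1296}{7} \approx 185.14$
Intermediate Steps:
$L{\left(R \right)} = R^{2}$
$d{\left(a \right)} = \sqrt{6 + a}$
$\left(\frac{L{\left(6 \right)}}{d{\left(1 \right)}}\right)^{2} = \left(\frac{6^{2}}{\sqrt{6 + 1}}\right)^{2} = \left(\frac{36}{\sqrt{7}}\right)^{2} = \left(36 \frac{\sqrt{7}}{7}\right)^{2} = \left(\frac{36 \sqrt{7}}{7}\right)^{2} = \frac{1296}{7}$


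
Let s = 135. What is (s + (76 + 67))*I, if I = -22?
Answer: -6116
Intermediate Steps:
(s + (76 + 67))*I = (135 + (76 + 67))*(-22) = (135 + 143)*(-22) = 278*(-22) = -6116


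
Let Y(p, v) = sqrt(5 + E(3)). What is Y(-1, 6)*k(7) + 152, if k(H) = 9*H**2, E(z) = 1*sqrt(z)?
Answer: 152 + 441*sqrt(5 + sqrt(3)) ≈ 1296.2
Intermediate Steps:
E(z) = sqrt(z)
Y(p, v) = sqrt(5 + sqrt(3))
Y(-1, 6)*k(7) + 152 = sqrt(5 + sqrt(3))*(9*7**2) + 152 = sqrt(5 + sqrt(3))*(9*49) + 152 = sqrt(5 + sqrt(3))*441 + 152 = 441*sqrt(5 + sqrt(3)) + 152 = 152 + 441*sqrt(5 + sqrt(3))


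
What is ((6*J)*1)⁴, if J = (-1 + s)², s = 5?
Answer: 84934656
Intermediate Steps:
J = 16 (J = (-1 + 5)² = 4² = 16)
((6*J)*1)⁴ = ((6*16)*1)⁴ = (96*1)⁴ = 96⁴ = 84934656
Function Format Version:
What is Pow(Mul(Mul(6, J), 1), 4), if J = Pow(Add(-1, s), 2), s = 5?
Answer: 84934656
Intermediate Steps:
J = 16 (J = Pow(Add(-1, 5), 2) = Pow(4, 2) = 16)
Pow(Mul(Mul(6, J), 1), 4) = Pow(Mul(Mul(6, 16), 1), 4) = Pow(Mul(96, 1), 4) = Pow(96, 4) = 84934656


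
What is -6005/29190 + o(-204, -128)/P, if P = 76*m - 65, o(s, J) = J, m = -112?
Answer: -3184571/16690842 ≈ -0.19080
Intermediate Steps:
P = -8577 (P = 76*(-112) - 65 = -8512 - 65 = -8577)
-6005/29190 + o(-204, -128)/P = -6005/29190 - 128/(-8577) = -6005*1/29190 - 128*(-1/8577) = -1201/5838 + 128/8577 = -3184571/16690842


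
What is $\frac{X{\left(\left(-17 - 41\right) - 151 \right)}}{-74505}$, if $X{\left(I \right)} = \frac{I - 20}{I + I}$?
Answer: $- \frac{229}{31143090} \approx -7.3532 \cdot 10^{-6}$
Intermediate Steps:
$X{\left(I \right)} = \frac{-20 + I}{2 I}$
$\frac{X{\left(\left(-17 - 41\right) - 151 \right)}}{-74505} = \frac{\frac{1}{2} \frac{1}{\left(-17 - 41\right) - 151} \left(-20 - 209\right)}{-74505} = \frac{-20 - 209}{2 \left(\left(-17 - 41\right) - 151\right)} \left(- \frac{1}{74505}\right) = \frac{-20 - 209}{2 \left(-58 - 151\right)} \left(- \frac{1}{74505}\right) = \frac{-20 - 209}{2 \left(-209\right)} \left(- \frac{1}{74505}\right) = \frac{1}{2} \left(- \frac{1}{209}\right) \left(-229\right) \left(- \frac{1}{74505}\right) = \frac{229}{418} \left(- \frac{1}{74505}\right) = - \frac{229}{31143090}$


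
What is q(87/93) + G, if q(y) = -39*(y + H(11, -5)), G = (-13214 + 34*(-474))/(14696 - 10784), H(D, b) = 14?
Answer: -35774107/60636 ≈ -589.98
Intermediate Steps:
G = -14665/1956 (G = (-13214 - 16116)/3912 = -29330*1/3912 = -14665/1956 ≈ -7.4974)
q(y) = -546 - 39*y (q(y) = -39*(y + 14) = -39*(14 + y) = -546 - 39*y)
q(87/93) + G = (-546 - 3393/93) - 14665/1956 = (-546 - 39*29/31) - 14665/1956 = (-546 - 1131/31) - 14665/1956 = -18057/31 - 14665/1956 = -35774107/60636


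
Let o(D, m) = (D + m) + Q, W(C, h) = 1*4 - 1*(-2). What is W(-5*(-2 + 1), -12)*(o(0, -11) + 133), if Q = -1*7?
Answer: 690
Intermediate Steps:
Q = -7
W(C, h) = 6 (W(C, h) = 4 + 2 = 6)
o(D, m) = -7 + D + m (o(D, m) = (D + m) - 7 = -7 + D + m)
W(-5*(-2 + 1), -12)*(o(0, -11) + 133) = 6*((-7 + 0 - 11) + 133) = 6*(-18 + 133) = 6*115 = 690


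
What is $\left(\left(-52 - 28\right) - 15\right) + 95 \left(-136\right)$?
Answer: $-13015$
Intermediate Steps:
$\left(\left(-52 - 28\right) - 15\right) + 95 \left(-136\right) = \left(-80 - 15\right) - 12920 = -95 - 12920 = -13015$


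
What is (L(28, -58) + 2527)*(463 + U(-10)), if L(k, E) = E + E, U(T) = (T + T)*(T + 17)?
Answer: 778753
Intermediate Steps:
U(T) = 2*T*(17 + T) (U(T) = (2*T)*(17 + T) = 2*T*(17 + T))
L(k, E) = 2*E
(L(28, -58) + 2527)*(463 + U(-10)) = (2*(-58) + 2527)*(463 + 2*(-10)*(17 - 10)) = (-116 + 2527)*(463 + 2*(-10)*7) = 2411*(463 - 140) = 2411*323 = 778753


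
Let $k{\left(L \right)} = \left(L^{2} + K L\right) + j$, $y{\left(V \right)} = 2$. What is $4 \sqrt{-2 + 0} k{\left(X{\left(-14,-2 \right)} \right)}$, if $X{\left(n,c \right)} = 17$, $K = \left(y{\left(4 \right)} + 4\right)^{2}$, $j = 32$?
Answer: $3732 i \sqrt{2} \approx 5277.8 i$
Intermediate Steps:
$K = 36$ ($K = \left(2 + 4\right)^{2} = 6^{2} = 36$)
$k{\left(L \right)} = 32 + L^{2} + 36 L$ ($k{\left(L \right)} = \left(L^{2} + 36 L\right) + 32 = 32 + L^{2} + 36 L$)
$4 \sqrt{-2 + 0} k{\left(X{\left(-14,-2 \right)} \right)} = 4 \sqrt{-2 + 0} \left(32 + 17^{2} + 36 \cdot 17\right) = 4 \sqrt{-2} \left(32 + 289 + 612\right) = 4 i \sqrt{2} \cdot 933 = 3732 i \sqrt{2}$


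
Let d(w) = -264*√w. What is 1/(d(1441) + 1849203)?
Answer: 205467/379939033697 + 88*√1441/1139817101091 ≈ 5.4372e-7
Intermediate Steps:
1/(d(1441) + 1849203) = 1/(-264*√1441 + 1849203) = 1/(1849203 - 264*√1441)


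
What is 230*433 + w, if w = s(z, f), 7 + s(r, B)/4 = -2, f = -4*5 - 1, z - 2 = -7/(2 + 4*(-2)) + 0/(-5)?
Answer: 99554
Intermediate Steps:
z = 19/6 (z = 2 + (-7/(2 + 4*(-2)) + 0/(-5)) = 2 + (-7/(2 - 8) + 0*(-⅕)) = 2 + (-7/(-6) + 0) = 2 + (-7*(-⅙) + 0) = 2 + (7/6 + 0) = 2 + 7/6 = 19/6 ≈ 3.1667)
f = -21 (f = -20 - 1 = -21)
s(r, B) = -36 (s(r, B) = -28 + 4*(-2) = -28 - 8 = -36)
w = -36
230*433 + w = 230*433 - 36 = 99590 - 36 = 99554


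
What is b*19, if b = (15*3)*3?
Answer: 2565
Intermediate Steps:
b = 135 (b = 45*3 = 135)
b*19 = 135*19 = 2565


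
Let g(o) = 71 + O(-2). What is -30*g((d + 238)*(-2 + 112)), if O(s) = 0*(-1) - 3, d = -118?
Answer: -2040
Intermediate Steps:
O(s) = -3 (O(s) = 0 - 3 = -3)
g(o) = 68 (g(o) = 71 - 3 = 68)
-30*g((d + 238)*(-2 + 112)) = -30*68 = -2040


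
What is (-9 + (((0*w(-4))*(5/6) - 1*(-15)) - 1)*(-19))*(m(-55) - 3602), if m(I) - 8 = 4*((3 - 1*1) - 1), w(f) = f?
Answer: 987250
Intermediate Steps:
m(I) = 12 (m(I) = 8 + 4*((3 - 1*1) - 1) = 8 + 4*((3 - 1) - 1) = 8 + 4*(2 - 1) = 8 + 4*1 = 8 + 4 = 12)
(-9 + (((0*w(-4))*(5/6) - 1*(-15)) - 1)*(-19))*(m(-55) - 3602) = (-9 + (((0*(-4))*(5/6) - 1*(-15)) - 1)*(-19))*(12 - 3602) = (-9 + ((0*(5*(⅙)) + 15) - 1)*(-19))*(-3590) = (-9 + ((0*(⅚) + 15) - 1)*(-19))*(-3590) = (-9 + ((0 + 15) - 1)*(-19))*(-3590) = (-9 + (15 - 1)*(-19))*(-3590) = (-9 + 14*(-19))*(-3590) = (-9 - 266)*(-3590) = -275*(-3590) = 987250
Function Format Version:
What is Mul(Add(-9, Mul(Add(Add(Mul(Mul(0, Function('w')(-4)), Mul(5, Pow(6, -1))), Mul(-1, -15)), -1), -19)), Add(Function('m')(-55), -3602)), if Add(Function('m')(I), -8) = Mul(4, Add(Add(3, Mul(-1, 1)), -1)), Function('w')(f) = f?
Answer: 987250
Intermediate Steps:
Function('m')(I) = 12 (Function('m')(I) = Add(8, Mul(4, Add(Add(3, Mul(-1, 1)), -1))) = Add(8, Mul(4, Add(Add(3, -1), -1))) = Add(8, Mul(4, Add(2, -1))) = Add(8, Mul(4, 1)) = Add(8, 4) = 12)
Mul(Add(-9, Mul(Add(Add(Mul(Mul(0, Function('w')(-4)), Mul(5, Pow(6, -1))), Mul(-1, -15)), -1), -19)), Add(Function('m')(-55), -3602)) = Mul(Add(-9, Mul(Add(Add(Mul(Mul(0, -4), Mul(5, Pow(6, -1))), Mul(-1, -15)), -1), -19)), Add(12, -3602)) = Mul(Add(-9, Mul(Add(Add(Mul(0, Mul(5, Rational(1, 6))), 15), -1), -19)), -3590) = Mul(Add(-9, Mul(Add(Add(Mul(0, Rational(5, 6)), 15), -1), -19)), -3590) = Mul(Add(-9, Mul(Add(Add(0, 15), -1), -19)), -3590) = Mul(Add(-9, Mul(Add(15, -1), -19)), -3590) = Mul(Add(-9, Mul(14, -19)), -3590) = Mul(Add(-9, -266), -3590) = Mul(-275, -3590) = 987250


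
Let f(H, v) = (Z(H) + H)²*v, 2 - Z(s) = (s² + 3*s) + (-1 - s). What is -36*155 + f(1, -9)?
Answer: -5589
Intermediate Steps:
Z(s) = 3 - s² - 2*s (Z(s) = 2 - ((s² + 3*s) + (-1 - s)) = 2 - (-1 + s² + 2*s) = 2 + (1 - s² - 2*s) = 3 - s² - 2*s)
f(H, v) = v*(3 - H - H²)² (f(H, v) = ((3 - H² - 2*H) + H)²*v = (3 - H - H²)²*v = v*(3 - H - H²)²)
-36*155 + f(1, -9) = -36*155 - 9*(-3 + 1 + 1²)² = -5580 - 9*(-3 + 1 + 1)² = -5580 - 9*(-1)² = -5580 - 9*1 = -5580 - 9 = -5589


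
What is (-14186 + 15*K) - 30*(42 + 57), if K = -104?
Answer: -18716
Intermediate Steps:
(-14186 + 15*K) - 30*(42 + 57) = (-14186 + 15*(-104)) - 30*(42 + 57) = (-14186 - 1560) - 30*99 = -15746 - 2970 = -18716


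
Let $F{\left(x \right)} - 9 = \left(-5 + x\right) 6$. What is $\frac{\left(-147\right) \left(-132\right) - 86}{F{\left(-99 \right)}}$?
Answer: $- \frac{19318}{615} \approx -31.411$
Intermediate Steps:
$F{\left(x \right)} = -21 + 6 x$ ($F{\left(x \right)} = 9 + \left(-5 + x\right) 6 = 9 + \left(-30 + 6 x\right) = -21 + 6 x$)
$\frac{\left(-147\right) \left(-132\right) - 86}{F{\left(-99 \right)}} = \frac{\left(-147\right) \left(-132\right) - 86}{-21 + 6 \left(-99\right)} = \frac{19404 - 86}{-21 - 594} = \frac{19318}{-615} = 19318 \left(- \frac{1}{615}\right) = - \frac{19318}{615}$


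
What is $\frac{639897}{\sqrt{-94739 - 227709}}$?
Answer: $- \frac{639897 i \sqrt{20153}}{80612} \approx - 1126.9 i$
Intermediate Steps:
$\frac{639897}{\sqrt{-94739 - 227709}} = \frac{639897}{\sqrt{-322448}} = \frac{639897}{4 i \sqrt{20153}} = 639897 \left(- \frac{i \sqrt{20153}}{80612}\right) = - \frac{639897 i \sqrt{20153}}{80612}$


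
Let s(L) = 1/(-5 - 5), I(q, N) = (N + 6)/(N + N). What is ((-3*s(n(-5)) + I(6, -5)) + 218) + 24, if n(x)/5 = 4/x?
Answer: 1211/5 ≈ 242.20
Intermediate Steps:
I(q, N) = (6 + N)/(2*N) (I(q, N) = (6 + N)/((2*N)) = (6 + N)*(1/(2*N)) = (6 + N)/(2*N))
n(x) = 20/x (n(x) = 5*(4/x) = 20/x)
s(L) = -⅒ (s(L) = 1/(-10) = -⅒)
((-3*s(n(-5)) + I(6, -5)) + 218) + 24 = ((-3*(-⅒) + (½)*(6 - 5)/(-5)) + 218) + 24 = ((3/10 + (½)*(-⅕)*1) + 218) + 24 = ((3/10 - ⅒) + 218) + 24 = (⅕ + 218) + 24 = 1091/5 + 24 = 1211/5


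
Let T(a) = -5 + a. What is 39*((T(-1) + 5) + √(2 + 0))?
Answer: -39 + 39*√2 ≈ 16.154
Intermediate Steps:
39*((T(-1) + 5) + √(2 + 0)) = 39*(((-5 - 1) + 5) + √(2 + 0)) = 39*((-6 + 5) + √2) = 39*(-1 + √2) = -39 + 39*√2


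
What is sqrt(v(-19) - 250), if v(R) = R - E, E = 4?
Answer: I*sqrt(273) ≈ 16.523*I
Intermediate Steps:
v(R) = -4 + R (v(R) = R - 1*4 = R - 4 = -4 + R)
sqrt(v(-19) - 250) = sqrt((-4 - 19) - 250) = sqrt(-23 - 250) = sqrt(-273) = I*sqrt(273)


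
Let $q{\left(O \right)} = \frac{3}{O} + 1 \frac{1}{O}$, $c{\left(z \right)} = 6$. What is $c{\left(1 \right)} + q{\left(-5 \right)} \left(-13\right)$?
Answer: $\frac{82}{5} \approx 16.4$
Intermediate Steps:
$q{\left(O \right)} = \frac{4}{O}$ ($q{\left(O \right)} = \frac{3}{O} + \frac{1}{O} = \frac{4}{O}$)
$c{\left(1 \right)} + q{\left(-5 \right)} \left(-13\right) = 6 + \frac{4}{-5} \left(-13\right) = 6 + 4 \left(- \frac{1}{5}\right) \left(-13\right) = 6 - - \frac{52}{5} = 6 + \frac{52}{5} = \frac{82}{5}$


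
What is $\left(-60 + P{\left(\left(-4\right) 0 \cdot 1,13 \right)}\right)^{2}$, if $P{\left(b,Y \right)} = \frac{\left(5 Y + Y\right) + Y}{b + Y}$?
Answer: $2809$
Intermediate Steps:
$P{\left(b,Y \right)} = \frac{7 Y}{Y + b}$ ($P{\left(b,Y \right)} = \frac{6 Y + Y}{Y + b} = \frac{7 Y}{Y + b}$)
$\left(-60 + P{\left(\left(-4\right) 0 \cdot 1,13 \right)}\right)^{2} = \left(-60 + 7 \cdot 13 \frac{1}{13 + \left(-4\right) 0 \cdot 1}\right)^{2} = \left(-60 + 7 \cdot 13 \frac{1}{13 + 0 \cdot 1}\right)^{2} = \left(-60 + 7 \cdot 13 \frac{1}{13 + 0}\right)^{2} = \left(-60 + 7 \cdot 13 \cdot \frac{1}{13}\right)^{2} = \left(-60 + 7\right)^{2} = \left(-53\right)^{2} = 2809$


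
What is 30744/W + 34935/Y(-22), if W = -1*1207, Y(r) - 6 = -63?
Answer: -14639651/22933 ≈ -638.37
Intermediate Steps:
Y(r) = -57 (Y(r) = 6 - 63 = -57)
W = -1207
30744/W + 34935/Y(-22) = 30744/(-1207) + 34935/(-57) = 30744*(-1/1207) + 34935*(-1/57) = -30744/1207 - 11645/19 = -14639651/22933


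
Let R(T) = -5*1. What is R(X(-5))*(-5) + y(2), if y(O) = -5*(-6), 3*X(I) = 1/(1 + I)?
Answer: 55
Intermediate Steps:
X(I) = 1/(3*(1 + I))
R(T) = -5
y(O) = 30
R(X(-5))*(-5) + y(2) = -5*(-5) + 30 = 25 + 30 = 55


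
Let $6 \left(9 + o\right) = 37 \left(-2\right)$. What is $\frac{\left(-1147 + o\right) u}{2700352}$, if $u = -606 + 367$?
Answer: $\frac{837695}{8101056} \approx 0.10341$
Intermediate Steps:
$u = -239$
$o = - \frac{64}{3}$ ($o = -9 + \frac{37 \left(-2\right)}{6} = -9 + \frac{1}{6} \left(-74\right) = -9 - \frac{37}{3} = - \frac{64}{3} \approx -21.333$)
$\frac{\left(-1147 + o\right) u}{2700352} = \frac{\left(-1147 - \frac{64}{3}\right) \left(-239\right)}{2700352} = \left(- \frac{3505}{3}\right) \left(-239\right) \frac{1}{2700352} = \frac{837695}{3} \cdot \frac{1}{2700352} = \frac{837695}{8101056}$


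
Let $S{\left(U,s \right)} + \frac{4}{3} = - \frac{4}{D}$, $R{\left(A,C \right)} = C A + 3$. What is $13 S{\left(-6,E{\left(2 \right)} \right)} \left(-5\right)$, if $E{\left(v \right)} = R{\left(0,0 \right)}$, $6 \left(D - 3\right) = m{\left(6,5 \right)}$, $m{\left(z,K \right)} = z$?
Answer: $\frac{455}{3} \approx 151.67$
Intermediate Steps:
$D = 4$ ($D = 3 + \frac{1}{6} \cdot 6 = 3 + 1 = 4$)
$R{\left(A,C \right)} = 3 + A C$ ($R{\left(A,C \right)} = A C + 3 = 3 + A C$)
$E{\left(v \right)} = 3$ ($E{\left(v \right)} = 3 + 0 \cdot 0 = 3 + 0 = 3$)
$S{\left(U,s \right)} = - \frac{7}{3}$ ($S{\left(U,s \right)} = - \frac{4}{3} - \frac{4}{4} = - \frac{4}{3} - 1 = - \frac{7}{3}$)
$13 S{\left(-6,E{\left(2 \right)} \right)} \left(-5\right) = 13 \left(- \frac{7}{3}\right) \left(-5\right) = \left(- \frac{91}{3}\right) \left(-5\right) = \frac{455}{3}$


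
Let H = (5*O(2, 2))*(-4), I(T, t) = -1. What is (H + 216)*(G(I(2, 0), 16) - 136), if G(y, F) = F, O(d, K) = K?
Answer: -21120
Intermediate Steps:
H = -40 (H = (5*2)*(-4) = 10*(-4) = -40)
(H + 216)*(G(I(2, 0), 16) - 136) = (-40 + 216)*(16 - 136) = 176*(-120) = -21120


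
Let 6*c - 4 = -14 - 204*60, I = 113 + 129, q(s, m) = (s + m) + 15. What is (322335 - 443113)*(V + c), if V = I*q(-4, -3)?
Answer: 38286626/3 ≈ 1.2762e+7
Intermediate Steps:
q(s, m) = 15 + m + s (q(s, m) = (m + s) + 15 = 15 + m + s)
I = 242
c = -6125/3 (c = 2/3 + (-14 - 204*60)/6 = 2/3 + (-14 - 12240)/6 = 2/3 + (1/6)*(-12254) = 2/3 - 6127/3 = -6125/3 ≈ -2041.7)
V = 1936 (V = 242*(15 - 3 - 4) = 242*8 = 1936)
(322335 - 443113)*(V + c) = (322335 - 443113)*(1936 - 6125/3) = -120778*(-317/3) = 38286626/3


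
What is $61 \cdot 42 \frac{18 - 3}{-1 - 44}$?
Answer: $-854$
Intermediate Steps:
$61 \cdot 42 \frac{18 - 3}{-1 - 44} = 2562 \frac{15}{-45} = 2562 \cdot 15 \left(- \frac{1}{45}\right) = 2562 \left(- \frac{1}{3}\right) = -854$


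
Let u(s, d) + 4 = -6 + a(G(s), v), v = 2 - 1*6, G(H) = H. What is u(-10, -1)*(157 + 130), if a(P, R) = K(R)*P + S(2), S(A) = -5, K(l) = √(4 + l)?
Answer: -4305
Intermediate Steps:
v = -4 (v = 2 - 6 = -4)
a(P, R) = -5 + P*√(4 + R) (a(P, R) = √(4 + R)*P - 5 = P*√(4 + R) - 5 = -5 + P*√(4 + R))
u(s, d) = -15 (u(s, d) = -4 + (-6 + (-5 + s*√(4 - 4))) = -4 + (-6 + (-5 + s*√0)) = -4 + (-6 + (-5 + s*0)) = -4 + (-6 + (-5 + 0)) = -4 + (-6 - 5) = -4 - 11 = -15)
u(-10, -1)*(157 + 130) = -15*(157 + 130) = -15*287 = -4305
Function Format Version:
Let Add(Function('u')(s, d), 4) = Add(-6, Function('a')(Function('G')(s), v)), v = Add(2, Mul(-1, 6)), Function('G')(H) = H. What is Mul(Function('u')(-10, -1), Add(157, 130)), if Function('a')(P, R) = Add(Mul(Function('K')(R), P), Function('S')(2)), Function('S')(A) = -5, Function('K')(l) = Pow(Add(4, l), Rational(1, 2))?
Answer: -4305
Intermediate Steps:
v = -4 (v = Add(2, -6) = -4)
Function('a')(P, R) = Add(-5, Mul(P, Pow(Add(4, R), Rational(1, 2)))) (Function('a')(P, R) = Add(Mul(Pow(Add(4, R), Rational(1, 2)), P), -5) = Add(Mul(P, Pow(Add(4, R), Rational(1, 2))), -5) = Add(-5, Mul(P, Pow(Add(4, R), Rational(1, 2)))))
Function('u')(s, d) = -15 (Function('u')(s, d) = Add(-4, Add(-6, Add(-5, Mul(s, Pow(Add(4, -4), Rational(1, 2)))))) = Add(-4, Add(-6, Add(-5, Mul(s, Pow(0, Rational(1, 2)))))) = Add(-4, Add(-6, Add(-5, Mul(s, 0)))) = Add(-4, Add(-6, Add(-5, 0))) = Add(-4, Add(-6, -5)) = Add(-4, -11) = -15)
Mul(Function('u')(-10, -1), Add(157, 130)) = Mul(-15, Add(157, 130)) = Mul(-15, 287) = -4305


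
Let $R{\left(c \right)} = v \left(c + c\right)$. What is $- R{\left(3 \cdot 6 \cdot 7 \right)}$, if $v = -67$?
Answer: $16884$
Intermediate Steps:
$R{\left(c \right)} = - 134 c$ ($R{\left(c \right)} = - 67 \left(c + c\right) = - 67 \cdot 2 c = - 134 c$)
$- R{\left(3 \cdot 6 \cdot 7 \right)} = - \left(-134\right) 3 \cdot 6 \cdot 7 = - \left(-134\right) 18 \cdot 7 = - \left(-134\right) 126 = \left(-1\right) \left(-16884\right) = 16884$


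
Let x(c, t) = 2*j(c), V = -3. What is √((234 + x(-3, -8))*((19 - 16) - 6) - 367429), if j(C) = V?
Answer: I*√368113 ≈ 606.72*I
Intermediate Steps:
j(C) = -3
x(c, t) = -6 (x(c, t) = 2*(-3) = -6)
√((234 + x(-3, -8))*((19 - 16) - 6) - 367429) = √((234 - 6)*((19 - 16) - 6) - 367429) = √(228*(3 - 6) - 367429) = √(228*(-3) - 367429) = √(-684 - 367429) = √(-368113) = I*√368113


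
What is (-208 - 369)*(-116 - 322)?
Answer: 252726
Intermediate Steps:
(-208 - 369)*(-116 - 322) = -577*(-438) = 252726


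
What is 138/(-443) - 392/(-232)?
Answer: 17705/12847 ≈ 1.3781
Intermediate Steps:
138/(-443) - 392/(-232) = 138*(-1/443) - 392*(-1/232) = -138/443 + 49/29 = 17705/12847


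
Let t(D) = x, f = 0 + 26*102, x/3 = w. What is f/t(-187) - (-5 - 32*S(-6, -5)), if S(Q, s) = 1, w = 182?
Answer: 293/7 ≈ 41.857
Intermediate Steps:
x = 546 (x = 3*182 = 546)
f = 2652 (f = 0 + 2652 = 2652)
t(D) = 546
f/t(-187) - (-5 - 32*S(-6, -5)) = 2652/546 - (-5 - 32*1) = 2652*(1/546) - (-5 - 32) = 34/7 - 1*(-37) = 34/7 + 37 = 293/7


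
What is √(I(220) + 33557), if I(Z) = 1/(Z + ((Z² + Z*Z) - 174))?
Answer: √314736060002658/96846 ≈ 183.19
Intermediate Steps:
I(Z) = 1/(-174 + Z + 2*Z²) (I(Z) = 1/(Z + ((Z² + Z²) - 174)) = 1/(Z + (2*Z² - 174)) = 1/(Z + (-174 + 2*Z²)) = 1/(-174 + Z + 2*Z²))
√(I(220) + 33557) = √(1/(-174 + 220 + 2*220²) + 33557) = √(1/(-174 + 220 + 2*48400) + 33557) = √(1/(-174 + 220 + 96800) + 33557) = √(1/96846 + 33557) = √(3249861223/96846) = √314736060002658/96846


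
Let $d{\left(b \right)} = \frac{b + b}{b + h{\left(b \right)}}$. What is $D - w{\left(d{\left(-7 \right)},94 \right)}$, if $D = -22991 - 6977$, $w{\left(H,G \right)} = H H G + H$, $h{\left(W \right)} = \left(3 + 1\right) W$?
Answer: $- \frac{749586}{25} \approx -29983.0$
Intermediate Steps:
$h{\left(W \right)} = 4 W$
$d{\left(b \right)} = \frac{2}{5}$ ($d{\left(b \right)} = \frac{b + b}{b + 4 b} = \frac{2 b}{5 b} = 2 b \frac{1}{5 b} = \frac{2}{5}$)
$w{\left(H,G \right)} = H + G H^{2}$ ($w{\left(H,G \right)} = H^{2} G + H = G H^{2} + H = H + G H^{2}$)
$D = -29968$
$D - w{\left(d{\left(-7 \right)},94 \right)} = -29968 - \frac{2 \left(1 + 94 \cdot \frac{2}{5}\right)}{5} = -29968 - \frac{2 \left(1 + \frac{188}{5}\right)}{5} = -29968 - \frac{2}{5} \cdot \frac{193}{5} = -29968 - \frac{386}{25} = - \frac{749586}{25}$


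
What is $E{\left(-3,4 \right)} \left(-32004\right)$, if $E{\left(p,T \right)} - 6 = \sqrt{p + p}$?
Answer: $-192024 - 32004 i \sqrt{6} \approx -1.9202 \cdot 10^{5} - 78394.0 i$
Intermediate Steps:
$E{\left(p,T \right)} = 6 + \sqrt{2} \sqrt{p}$ ($E{\left(p,T \right)} = 6 + \sqrt{p + p} = 6 + \sqrt{2 p} = 6 + \sqrt{2} \sqrt{p}$)
$E{\left(-3,4 \right)} \left(-32004\right) = \left(6 + \sqrt{2} \sqrt{-3}\right) \left(-32004\right) = \left(6 + \sqrt{2} i \sqrt{3}\right) \left(-32004\right) = \left(6 + i \sqrt{6}\right) \left(-32004\right) = -192024 - 32004 i \sqrt{6}$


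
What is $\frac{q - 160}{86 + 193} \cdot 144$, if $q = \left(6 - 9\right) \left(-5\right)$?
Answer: $- \frac{2320}{31} \approx -74.839$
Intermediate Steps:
$q = 15$ ($q = \left(-3\right) \left(-5\right) = 15$)
$\frac{q - 160}{86 + 193} \cdot 144 = \frac{15 - 160}{86 + 193} \cdot 144 = - \frac{145}{279} \cdot 144 = \left(-145\right) \frac{1}{279} \cdot 144 = \left(- \frac{145}{279}\right) 144 = - \frac{2320}{31}$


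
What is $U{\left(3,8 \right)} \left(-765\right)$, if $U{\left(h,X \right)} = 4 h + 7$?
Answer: $-14535$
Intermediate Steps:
$U{\left(h,X \right)} = 7 + 4 h$
$U{\left(3,8 \right)} \left(-765\right) = \left(7 + 4 \cdot 3\right) \left(-765\right) = \left(7 + 12\right) \left(-765\right) = 19 \left(-765\right) = -14535$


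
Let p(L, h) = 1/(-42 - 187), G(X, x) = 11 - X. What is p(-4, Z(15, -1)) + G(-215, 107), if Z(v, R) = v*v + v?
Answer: 51753/229 ≈ 226.00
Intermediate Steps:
Z(v, R) = v + v² (Z(v, R) = v² + v = v + v²)
p(L, h) = -1/229 (p(L, h) = 1/(-229) = -1/229)
p(-4, Z(15, -1)) + G(-215, 107) = -1/229 + (11 - 1*(-215)) = -1/229 + (11 + 215) = -1/229 + 226 = 51753/229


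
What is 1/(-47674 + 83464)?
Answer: 1/35790 ≈ 2.7941e-5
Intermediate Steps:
1/(-47674 + 83464) = 1/35790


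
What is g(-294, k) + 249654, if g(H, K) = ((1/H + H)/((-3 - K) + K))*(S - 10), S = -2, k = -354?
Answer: 36526264/147 ≈ 2.4848e+5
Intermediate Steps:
g(H, K) = 4*H + 4/H (g(H, K) = ((1/H + H)/((-3 - K) + K))*(-2 - 10) = ((H + 1/H)/(-3))*(-12) = ((H + 1/H)*(-⅓))*(-12) = (-H/3 - 1/(3*H))*(-12) = 4*H + 4/H)
g(-294, k) + 249654 = (4*(-294) + 4/(-294)) + 249654 = (-1176 + 4*(-1/294)) + 249654 = (-1176 - 2/147) + 249654 = -172874/147 + 249654 = 36526264/147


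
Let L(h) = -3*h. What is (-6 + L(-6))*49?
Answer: 588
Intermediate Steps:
(-6 + L(-6))*49 = (-6 - 3*(-6))*49 = (-6 + 18)*49 = 12*49 = 588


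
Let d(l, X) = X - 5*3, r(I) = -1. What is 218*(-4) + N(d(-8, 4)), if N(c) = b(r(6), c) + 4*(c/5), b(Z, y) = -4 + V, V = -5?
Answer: -4449/5 ≈ -889.80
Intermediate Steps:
d(l, X) = -15 + X (d(l, X) = X - 15 = -15 + X)
b(Z, y) = -9 (b(Z, y) = -4 - 5 = -9)
N(c) = -9 + 4*c/5 (N(c) = -9 + 4*(c/5) = -9 + 4*c/5)
218*(-4) + N(d(-8, 4)) = 218*(-4) + (-9 + 4*(-15 + 4)/5) = -872 + (-9 + (4/5)*(-11)) = -872 + (-9 - 44/5) = -872 - 89/5 = -4449/5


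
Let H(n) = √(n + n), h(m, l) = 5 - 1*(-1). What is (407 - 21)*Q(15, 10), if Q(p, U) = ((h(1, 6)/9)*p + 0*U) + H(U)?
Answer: 3860 + 772*√5 ≈ 5586.2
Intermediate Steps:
h(m, l) = 6 (h(m, l) = 5 + 1 = 6)
H(n) = √2*√n (H(n) = √(2*n) = √2*√n)
Q(p, U) = 2*p/3 + √2*√U (Q(p, U) = ((6/9)*p + 0*U) + √2*√U = ((6*(⅑))*p + 0) + √2*√U = (2*p/3 + 0) + √2*√U = 2*p/3 + √2*√U)
(407 - 21)*Q(15, 10) = (407 - 21)*((⅔)*15 + √2*√10) = 386*(10 + 2*√5) = 3860 + 772*√5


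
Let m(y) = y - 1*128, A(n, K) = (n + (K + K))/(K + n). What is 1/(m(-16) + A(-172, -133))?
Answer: -305/43482 ≈ -0.0070144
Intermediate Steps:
A(n, K) = (n + 2*K)/(K + n)
m(y) = -128 + y (m(y) = y - 128 = -128 + y)
1/(m(-16) + A(-172, -133)) = 1/((-128 - 16) + (-172 + 2*(-133))/(-133 - 172)) = 1/(-144 + (-172 - 266)/(-305)) = 1/(-144 - 1/305*(-438)) = 1/(-144 + 438/305) = 1/(-43482/305) = -305/43482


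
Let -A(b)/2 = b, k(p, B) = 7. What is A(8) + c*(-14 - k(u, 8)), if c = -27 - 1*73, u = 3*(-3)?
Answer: 2084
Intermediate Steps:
u = -9
A(b) = -2*b
c = -100 (c = -27 - 73 = -100)
A(8) + c*(-14 - k(u, 8)) = -2*8 - 100*(-14 - 1*7) = -16 - 100*(-14 - 7) = -16 - 100*(-21) = -16 + 2100 = 2084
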